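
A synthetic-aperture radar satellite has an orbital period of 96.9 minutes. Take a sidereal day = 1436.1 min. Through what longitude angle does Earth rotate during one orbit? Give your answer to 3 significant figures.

24.3°

T = 96.9 min = 5814.0 s.
During one orbit Earth rotates (5814.0 / 86166) × 360° = 24.29°.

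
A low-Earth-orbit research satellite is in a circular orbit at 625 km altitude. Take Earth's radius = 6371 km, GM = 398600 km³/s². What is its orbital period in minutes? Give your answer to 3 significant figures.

Semi-major axis a = 6371 + 625 = 6996 km. Period T = 2π√(a³/μ) = 2π√(6996³/398600) = 5823.5 s = 97.06 min.

97.1 min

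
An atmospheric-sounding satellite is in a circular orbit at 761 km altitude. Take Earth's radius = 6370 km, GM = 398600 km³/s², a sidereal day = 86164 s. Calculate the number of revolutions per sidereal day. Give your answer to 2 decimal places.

Semi-major axis a = 6370 + 761 = 7131 km. Period T = 2π√(a³/μ) = 2π√(7131³/398600) = 5992.9 s = 99.88 min.
Orbits per sidereal day = 86164 / 5992.9 = 14.378.

14.38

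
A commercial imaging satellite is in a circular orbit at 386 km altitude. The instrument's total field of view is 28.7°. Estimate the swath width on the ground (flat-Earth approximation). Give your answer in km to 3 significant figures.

197 km

Half-angle = 28.7°/2 = 14.35°.
Swath width ≈ 2h·tan(θ/2) = 2 × 386 × tan(14.35°) = 197.5 km.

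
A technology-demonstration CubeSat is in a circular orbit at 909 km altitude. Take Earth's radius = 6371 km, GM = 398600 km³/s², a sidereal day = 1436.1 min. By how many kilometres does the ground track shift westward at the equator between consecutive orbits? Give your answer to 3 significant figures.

Semi-major axis a = 6371 + 909 = 7280 km. Period T = 2π√(a³/μ) = 2π√(7280³/398600) = 6181.7 s = 103.03 min.
During one orbit Earth rotates (6181.7 / 86166) × 360° = 25.83°.
At the equator that is 25.83° × (2π·6371/360) km/° = 25.83 × 111.2 = 2872 km.

2870 km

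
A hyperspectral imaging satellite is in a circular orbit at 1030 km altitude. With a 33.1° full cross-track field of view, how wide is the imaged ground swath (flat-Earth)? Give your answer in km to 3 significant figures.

612 km

Half-angle = 33.1°/2 = 16.55°.
Swath width ≈ 2h·tan(θ/2) = 2 × 1030 × tan(16.55°) = 612.2 km.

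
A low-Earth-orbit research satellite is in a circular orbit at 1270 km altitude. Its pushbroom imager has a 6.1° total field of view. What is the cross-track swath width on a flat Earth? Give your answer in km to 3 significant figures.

135 km

Half-angle = 6.1°/2 = 3.05°.
Swath width ≈ 2h·tan(θ/2) = 2 × 1270 × tan(3.05°) = 135.3 km.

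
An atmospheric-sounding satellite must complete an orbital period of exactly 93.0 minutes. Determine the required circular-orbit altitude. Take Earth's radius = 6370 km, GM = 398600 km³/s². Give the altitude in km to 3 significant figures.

430 km

T = 93.0 min = 5580.0 s.
From T = 2π√(a³/μ): a = (μ T²/4π²)^(1/3) = (398600 × 5580.0² / 4π²)^(1/3) = 6800 km.
Altitude h = a − R = 6800 − 6370 = 430 km.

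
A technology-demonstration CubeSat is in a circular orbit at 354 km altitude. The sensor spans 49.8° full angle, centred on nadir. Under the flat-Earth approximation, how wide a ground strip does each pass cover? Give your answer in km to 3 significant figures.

Half-angle = 49.8°/2 = 24.9°.
Swath width ≈ 2h·tan(θ/2) = 2 × 354 × tan(24.9°) = 328.6 km.

329 km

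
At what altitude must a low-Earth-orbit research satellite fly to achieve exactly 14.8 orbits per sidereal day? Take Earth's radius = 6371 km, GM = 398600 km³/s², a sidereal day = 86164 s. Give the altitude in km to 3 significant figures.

624 km

Required period T = 86164 / 14.8 = 5821.9 s.
From T = 2π√(a³/μ): a = (μ T²/4π²)^(1/3) = (398600 × 5821.9² / 4π²)^(1/3) = 6995 km.
Altitude h = a − R = 6995 − 6371 = 624 km.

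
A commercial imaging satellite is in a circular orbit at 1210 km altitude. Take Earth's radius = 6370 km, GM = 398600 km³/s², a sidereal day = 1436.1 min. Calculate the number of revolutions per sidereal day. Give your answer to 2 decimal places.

Semi-major axis a = 6370 + 1210 = 7580 km. Period T = 2π√(a³/μ) = 2π√(7580³/398600) = 6567.7 s = 109.46 min.
Orbits per sidereal day = 86166 / 6567.7 = 13.120.

13.12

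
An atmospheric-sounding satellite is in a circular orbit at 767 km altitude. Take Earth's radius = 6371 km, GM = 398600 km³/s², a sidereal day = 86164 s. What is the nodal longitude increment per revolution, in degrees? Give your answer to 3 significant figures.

Semi-major axis a = 6371 + 767 = 7138 km. Period T = 2π√(a³/μ) = 2π√(7138³/398600) = 6001.7 s = 100.03 min.
During one orbit Earth rotates (6001.7 / 86164) × 360° = 25.08°.

25.1°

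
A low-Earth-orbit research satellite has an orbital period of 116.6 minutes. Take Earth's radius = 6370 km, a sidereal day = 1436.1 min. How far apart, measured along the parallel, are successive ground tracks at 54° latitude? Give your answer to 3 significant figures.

T = 116.6 min = 6996.0 s.
Node shift per orbit = (6996.0/86166) × 360° = 29.23°.
Equatorial spacing = 29.23 × 111.2 km/° = 3250 km.
At 54° latitude, spacing = 3250 × cos(54°) = 1910 km.

1910 km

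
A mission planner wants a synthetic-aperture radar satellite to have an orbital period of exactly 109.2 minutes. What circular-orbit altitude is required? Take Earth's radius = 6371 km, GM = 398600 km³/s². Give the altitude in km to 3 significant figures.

T = 109.2 min = 6552.0 s.
From T = 2π√(a³/μ): a = (μ T²/4π²)^(1/3) = (398600 × 6552.0² / 4π²)^(1/3) = 7568 km.
Altitude h = a − R = 7568 − 6371 = 1197 km.

1200 km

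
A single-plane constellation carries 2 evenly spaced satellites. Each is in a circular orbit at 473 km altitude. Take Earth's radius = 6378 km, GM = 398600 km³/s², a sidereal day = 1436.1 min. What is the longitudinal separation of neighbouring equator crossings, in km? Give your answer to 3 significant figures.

Semi-major axis a = 6378 + 473 = 6851 km. Period T = 2π√(a³/μ) = 2π√(6851³/398600) = 5643.4 s = 94.06 min.
Single-satellite node shift = (5643.4/86166) × 360° = 23.58°.
With 2 satellites evenly phased, successive equator crossings are 23.58/2 = 11.789° apart.
That is 11.789 × 111.3 = 1312 km at the equator.

1310 km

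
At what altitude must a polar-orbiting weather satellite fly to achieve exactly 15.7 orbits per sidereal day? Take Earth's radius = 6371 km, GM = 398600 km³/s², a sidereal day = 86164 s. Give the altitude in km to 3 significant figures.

354 km

Required period T = 86164 / 15.7 = 5488.2 s.
From T = 2π√(a³/μ): a = (μ T²/4π²)^(1/3) = (398600 × 5488.2² / 4π²)^(1/3) = 6725 km.
Altitude h = a − R = 6725 − 6371 = 354 km.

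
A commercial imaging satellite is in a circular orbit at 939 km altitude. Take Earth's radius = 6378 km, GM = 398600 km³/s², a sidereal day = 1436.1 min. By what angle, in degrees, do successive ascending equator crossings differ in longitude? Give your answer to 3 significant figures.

26.0°

Semi-major axis a = 6378 + 939 = 7317 km. Period T = 2π√(a³/μ) = 2π√(7317³/398600) = 6228.9 s = 103.81 min.
During one orbit Earth rotates (6228.9 / 86166) × 360° = 26.02°.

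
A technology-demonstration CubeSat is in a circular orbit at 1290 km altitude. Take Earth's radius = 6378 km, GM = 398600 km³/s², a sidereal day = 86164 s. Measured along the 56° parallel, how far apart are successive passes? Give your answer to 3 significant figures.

1740 km

Semi-major axis a = 6378 + 1290 = 7668 km. Period T = 2π√(a³/μ) = 2π√(7668³/398600) = 6682.4 s = 111.37 min.
Node shift per orbit = (6682.4/86164) × 360° = 27.92°.
Equatorial spacing = 27.92 × 111.3 km/° = 3108 km.
At 56° latitude, spacing = 3108 × cos(56°) = 1738 km.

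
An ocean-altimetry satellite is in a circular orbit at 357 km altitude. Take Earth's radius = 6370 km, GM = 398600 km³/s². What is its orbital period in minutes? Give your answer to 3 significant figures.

Semi-major axis a = 6370 + 357 = 6727 km. Period T = 2π√(a³/μ) = 2π√(6727³/398600) = 5490.9 s = 91.51 min.

91.5 min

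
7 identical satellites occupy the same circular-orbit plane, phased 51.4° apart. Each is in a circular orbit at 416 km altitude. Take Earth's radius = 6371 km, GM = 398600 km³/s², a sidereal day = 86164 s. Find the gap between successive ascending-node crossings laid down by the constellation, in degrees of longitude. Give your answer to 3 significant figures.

3.32°

Semi-major axis a = 6371 + 416 = 6787 km. Period T = 2π√(a³/μ) = 2π√(6787³/398600) = 5564.5 s = 92.74 min.
Single-satellite node shift = (5564.5/86164) × 360° = 23.25°.
With 7 satellites evenly phased, successive equator crossings are 23.25/7 = 3.321° apart.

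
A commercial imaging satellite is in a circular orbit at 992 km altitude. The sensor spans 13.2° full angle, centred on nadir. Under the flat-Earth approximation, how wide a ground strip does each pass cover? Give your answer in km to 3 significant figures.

230 km

Half-angle = 13.2°/2 = 6.6°.
Swath width ≈ 2h·tan(θ/2) = 2 × 992 × tan(6.6°) = 229.6 km.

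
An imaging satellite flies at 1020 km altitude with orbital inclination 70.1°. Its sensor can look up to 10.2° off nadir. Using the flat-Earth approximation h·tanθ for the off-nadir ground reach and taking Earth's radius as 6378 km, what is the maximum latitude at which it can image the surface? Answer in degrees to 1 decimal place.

71.7°

For a prograde orbit the ground track reaches latitude ±i = ±70.1°.
Sensor half-swath on the ground ≈ 1020·tan(10.2°) = 184 km = 1.65° of latitude.
Maximum observable latitude ≈ 70.1 + 1.65 = 71.7°.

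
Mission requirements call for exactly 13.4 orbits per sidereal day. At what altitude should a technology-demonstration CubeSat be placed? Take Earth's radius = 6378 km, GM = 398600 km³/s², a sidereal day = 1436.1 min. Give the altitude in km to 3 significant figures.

1100 km

Required period T = 86166 / 13.4 = 6430.3 s.
From T = 2π√(a³/μ): a = (μ T²/4π²)^(1/3) = (398600 × 6430.3² / 4π²)^(1/3) = 7474 km.
Altitude h = a − R = 7474 − 6378 = 1096 km.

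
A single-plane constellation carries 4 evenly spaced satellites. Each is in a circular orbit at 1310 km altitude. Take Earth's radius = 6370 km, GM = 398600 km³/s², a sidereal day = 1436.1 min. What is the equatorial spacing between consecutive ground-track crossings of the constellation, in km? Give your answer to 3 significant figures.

778 km

Semi-major axis a = 6370 + 1310 = 7680 km. Period T = 2π√(a³/μ) = 2π√(7680³/398600) = 6698.1 s = 111.64 min.
Single-satellite node shift = (6698.1/86166) × 360° = 27.98°.
With 4 satellites evenly phased, successive equator crossings are 27.98/4 = 6.996° apart.
That is 6.996 × 111.2 = 778 km at the equator.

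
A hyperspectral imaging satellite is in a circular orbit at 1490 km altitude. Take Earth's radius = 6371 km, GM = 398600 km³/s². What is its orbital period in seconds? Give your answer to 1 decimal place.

6936.3 seconds

Semi-major axis a = 6371 + 1490 = 7861 km. Period T = 2π√(a³/μ) = 2π√(7861³/398600) = 6936.3 s = 115.61 min.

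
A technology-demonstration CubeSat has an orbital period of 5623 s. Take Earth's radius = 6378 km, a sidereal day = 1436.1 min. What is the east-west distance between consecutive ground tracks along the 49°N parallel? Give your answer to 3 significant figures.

Node shift per orbit = (5623.0/86166) × 360° = 23.49°.
Equatorial spacing = 23.49 × 111.3 km/° = 2615 km.
At 49° latitude, spacing = 2615 × cos(49°) = 1716 km.

1720 km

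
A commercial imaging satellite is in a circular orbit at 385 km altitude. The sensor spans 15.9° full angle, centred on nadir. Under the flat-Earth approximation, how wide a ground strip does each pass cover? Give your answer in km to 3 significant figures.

Half-angle = 15.9°/2 = 7.95°.
Swath width ≈ 2h·tan(θ/2) = 2 × 385 × tan(7.95°) = 107.5 km.

108 km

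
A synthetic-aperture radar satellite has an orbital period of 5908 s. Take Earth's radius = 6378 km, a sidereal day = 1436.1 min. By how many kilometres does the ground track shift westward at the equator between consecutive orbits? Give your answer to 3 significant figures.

2750 km

During one orbit Earth rotates (5908.0 / 86166) × 360° = 24.68°.
At the equator that is 24.68° × (2π·6378/360) km/° = 24.68 × 111.3 = 2748 km.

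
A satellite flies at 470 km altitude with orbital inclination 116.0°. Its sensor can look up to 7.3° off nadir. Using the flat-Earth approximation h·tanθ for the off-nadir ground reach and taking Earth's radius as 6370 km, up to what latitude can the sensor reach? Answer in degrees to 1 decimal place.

Retrograde orbit: the ground track reaches ±(180° − i) = ±(180 − 116.0) = ±64.0°.
Sensor half-swath on the ground ≈ 470·tan(7.3°) = 60 km = 0.54° of latitude.
Maximum observable latitude ≈ 64.0 + 0.54 = 64.5°.

64.5°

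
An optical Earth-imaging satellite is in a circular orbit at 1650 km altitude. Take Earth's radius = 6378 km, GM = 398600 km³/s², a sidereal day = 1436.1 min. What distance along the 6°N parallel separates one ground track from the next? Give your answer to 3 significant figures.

3310 km

Semi-major axis a = 6378 + 1650 = 8028 km. Period T = 2π√(a³/μ) = 2π√(8028³/398600) = 7158.5 s = 119.31 min.
Node shift per orbit = (7158.5/86166) × 360° = 29.91°.
Equatorial spacing = 29.91 × 111.3 km/° = 3329 km.
At 6° latitude, spacing = 3329 × cos(6°) = 3311 km.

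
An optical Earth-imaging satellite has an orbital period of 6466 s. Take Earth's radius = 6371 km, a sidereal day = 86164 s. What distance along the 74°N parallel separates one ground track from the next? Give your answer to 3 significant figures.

Node shift per orbit = (6466.0/86164) × 360° = 27.02°.
Equatorial spacing = 27.02 × 111.2 km/° = 3004 km.
At 74° latitude, spacing = 3004 × cos(74°) = 828 km.

828 km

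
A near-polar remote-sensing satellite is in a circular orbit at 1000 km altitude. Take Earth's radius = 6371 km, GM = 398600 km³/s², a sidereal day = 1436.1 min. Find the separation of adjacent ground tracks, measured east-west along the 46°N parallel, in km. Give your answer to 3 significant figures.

Semi-major axis a = 6371 + 1000 = 7371 km. Period T = 2π√(a³/μ) = 2π√(7371³/398600) = 6298.0 s = 104.97 min.
Node shift per orbit = (6298.0/86166) × 360° = 26.31°.
Equatorial spacing = 26.31 × 111.2 km/° = 2926 km.
At 46° latitude, spacing = 2926 × cos(46°) = 2032 km.

2030 km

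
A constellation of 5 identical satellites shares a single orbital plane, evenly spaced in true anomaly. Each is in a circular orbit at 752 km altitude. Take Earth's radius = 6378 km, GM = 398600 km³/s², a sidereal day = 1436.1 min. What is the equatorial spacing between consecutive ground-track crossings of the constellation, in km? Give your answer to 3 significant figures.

557 km

Semi-major axis a = 6378 + 752 = 7130 km. Period T = 2π√(a³/μ) = 2π√(7130³/398600) = 5991.6 s = 99.86 min.
Single-satellite node shift = (5991.6/86166) × 360° = 25.03°.
With 5 satellites evenly phased, successive equator crossings are 25.03/5 = 5.007° apart.
That is 5.007 × 111.3 = 557 km at the equator.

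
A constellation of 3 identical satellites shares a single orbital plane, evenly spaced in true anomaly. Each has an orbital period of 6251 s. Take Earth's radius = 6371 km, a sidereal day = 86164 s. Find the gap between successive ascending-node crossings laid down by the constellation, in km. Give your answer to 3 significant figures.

968 km

Single-satellite node shift = (6251.0/86164) × 360° = 26.12°.
With 3 satellites evenly phased, successive equator crossings are 26.12/3 = 8.706° apart.
That is 8.706 × 111.2 = 968 km at the equator.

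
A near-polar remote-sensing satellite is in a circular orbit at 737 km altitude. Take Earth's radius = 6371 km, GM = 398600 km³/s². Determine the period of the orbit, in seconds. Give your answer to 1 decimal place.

Semi-major axis a = 6371 + 737 = 7108 km. Period T = 2π√(a³/μ) = 2π√(7108³/398600) = 5963.9 s = 99.40 min.

5963.9 seconds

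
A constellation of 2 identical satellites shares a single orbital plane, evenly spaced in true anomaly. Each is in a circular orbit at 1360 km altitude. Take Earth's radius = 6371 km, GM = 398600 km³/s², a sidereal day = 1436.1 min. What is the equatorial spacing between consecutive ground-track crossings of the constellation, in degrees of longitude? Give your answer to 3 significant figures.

14.1°

Semi-major axis a = 6371 + 1360 = 7731 km. Period T = 2π√(a³/μ) = 2π√(7731³/398600) = 6765.0 s = 112.75 min.
Single-satellite node shift = (6765.0/86166) × 360° = 28.26°.
With 2 satellites evenly phased, successive equator crossings are 28.26/2 = 14.132° apart.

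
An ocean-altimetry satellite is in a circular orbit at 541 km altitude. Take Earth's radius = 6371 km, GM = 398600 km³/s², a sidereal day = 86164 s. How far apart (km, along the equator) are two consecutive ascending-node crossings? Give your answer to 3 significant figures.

Semi-major axis a = 6371 + 541 = 6912 km. Period T = 2π√(a³/μ) = 2π√(6912³/398600) = 5719.0 s = 95.32 min.
During one orbit Earth rotates (5719.0 / 86164) × 360° = 23.89°.
At the equator that is 23.89° × (2π·6371/360) km/° = 23.89 × 111.2 = 2657 km.

2660 km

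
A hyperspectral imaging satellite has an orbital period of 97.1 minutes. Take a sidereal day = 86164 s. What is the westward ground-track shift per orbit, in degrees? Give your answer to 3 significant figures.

24.3°

T = 97.1 min = 5826.0 s.
During one orbit Earth rotates (5826.0 / 86164) × 360° = 24.34°.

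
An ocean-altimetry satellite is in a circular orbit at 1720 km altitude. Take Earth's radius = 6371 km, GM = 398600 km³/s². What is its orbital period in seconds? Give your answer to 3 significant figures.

Semi-major axis a = 6371 + 1720 = 8091 km. Period T = 2π√(a³/μ) = 2π√(8091³/398600) = 7242.9 s = 120.72 min.

7240 seconds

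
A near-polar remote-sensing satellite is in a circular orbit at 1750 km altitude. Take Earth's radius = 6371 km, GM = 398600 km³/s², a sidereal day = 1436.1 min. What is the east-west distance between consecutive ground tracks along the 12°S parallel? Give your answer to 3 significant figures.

Semi-major axis a = 6371 + 1750 = 8121 km. Period T = 2π√(a³/μ) = 2π√(8121³/398600) = 7283.3 s = 121.39 min.
Node shift per orbit = (7283.3/86166) × 360° = 30.43°.
Equatorial spacing = 30.43 × 111.2 km/° = 3384 km.
At 12° latitude, spacing = 3384 × cos(12°) = 3310 km.

3310 km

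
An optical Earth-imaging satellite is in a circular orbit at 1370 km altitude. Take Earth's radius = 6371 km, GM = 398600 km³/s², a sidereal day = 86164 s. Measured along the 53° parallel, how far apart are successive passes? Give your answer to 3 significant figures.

Semi-major axis a = 6371 + 1370 = 7741 km. Period T = 2π√(a³/μ) = 2π√(7741³/398600) = 6778.1 s = 112.97 min.
Node shift per orbit = (6778.1/86164) × 360° = 28.32°.
Equatorial spacing = 28.32 × 111.2 km/° = 3149 km.
At 53° latitude, spacing = 3149 × cos(53°) = 1895 km.

1900 km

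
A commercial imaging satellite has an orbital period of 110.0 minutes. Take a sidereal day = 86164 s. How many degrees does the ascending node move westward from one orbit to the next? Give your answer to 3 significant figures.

27.6°

T = 110.0 min = 6600.0 s.
During one orbit Earth rotates (6600.0 / 86164) × 360° = 27.58°.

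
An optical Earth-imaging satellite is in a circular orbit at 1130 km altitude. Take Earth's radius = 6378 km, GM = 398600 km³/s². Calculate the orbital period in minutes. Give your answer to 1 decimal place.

Semi-major axis a = 6378 + 1130 = 7508 km. Period T = 2π√(a³/μ) = 2π√(7508³/398600) = 6474.4 s = 107.91 min.

107.9 min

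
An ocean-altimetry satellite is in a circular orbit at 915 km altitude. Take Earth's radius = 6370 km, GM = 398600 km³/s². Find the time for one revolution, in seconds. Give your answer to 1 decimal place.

Semi-major axis a = 6370 + 915 = 7285 km. Period T = 2π√(a³/μ) = 2π√(7285³/398600) = 6188.1 s = 103.13 min.

6188.1 seconds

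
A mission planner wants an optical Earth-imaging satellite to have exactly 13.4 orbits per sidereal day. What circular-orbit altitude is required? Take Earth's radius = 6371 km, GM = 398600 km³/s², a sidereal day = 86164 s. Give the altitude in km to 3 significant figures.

Required period T = 86164 / 13.4 = 6430.1 s.
From T = 2π√(a³/μ): a = (μ T²/4π²)^(1/3) = (398600 × 6430.1² / 4π²)^(1/3) = 7474 km.
Altitude h = a − R = 7474 − 6371 = 1103 km.

1100 km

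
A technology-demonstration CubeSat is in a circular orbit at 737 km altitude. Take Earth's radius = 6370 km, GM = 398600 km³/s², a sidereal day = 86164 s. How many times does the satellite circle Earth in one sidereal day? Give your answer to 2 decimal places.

Semi-major axis a = 6370 + 737 = 7107 km. Period T = 2π√(a³/μ) = 2π√(7107³/398600) = 5962.7 s = 99.38 min.
Orbits per sidereal day = 86164 / 5962.7 = 14.451.

14.45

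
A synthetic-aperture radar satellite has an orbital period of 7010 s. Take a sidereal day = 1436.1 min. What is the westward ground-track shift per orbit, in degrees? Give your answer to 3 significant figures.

During one orbit Earth rotates (7010.0 / 86166) × 360° = 29.29°.

29.3°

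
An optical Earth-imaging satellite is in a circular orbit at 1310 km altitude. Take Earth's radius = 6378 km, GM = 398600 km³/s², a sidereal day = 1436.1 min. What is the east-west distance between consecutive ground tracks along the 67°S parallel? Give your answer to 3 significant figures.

Semi-major axis a = 6378 + 1310 = 7688 km. Period T = 2π√(a³/μ) = 2π√(7688³/398600) = 6708.6 s = 111.81 min.
Node shift per orbit = (6708.6/86166) × 360° = 28.03°.
Equatorial spacing = 28.03 × 111.3 km/° = 3120 km.
At 67° latitude, spacing = 3120 × cos(67°) = 1219 km.

1220 km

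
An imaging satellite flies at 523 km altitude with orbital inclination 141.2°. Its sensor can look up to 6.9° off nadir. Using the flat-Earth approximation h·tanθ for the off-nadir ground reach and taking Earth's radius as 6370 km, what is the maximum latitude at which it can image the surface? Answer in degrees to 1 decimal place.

39.4°

Retrograde orbit: the ground track reaches ±(180° − i) = ±(180 − 141.2) = ±38.8°.
Sensor half-swath on the ground ≈ 523·tan(6.9°) = 63 km = 0.57° of latitude.
Maximum observable latitude ≈ 38.8 + 0.57 = 39.4°.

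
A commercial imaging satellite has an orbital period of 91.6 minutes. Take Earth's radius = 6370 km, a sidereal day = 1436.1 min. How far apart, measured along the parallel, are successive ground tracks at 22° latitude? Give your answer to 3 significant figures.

2370 km

T = 91.6 min = 5496.0 s.
Node shift per orbit = (5496.0/86166) × 360° = 22.96°.
Equatorial spacing = 22.96 × 111.2 km/° = 2553 km.
At 22° latitude, spacing = 2553 × cos(22°) = 2367 km.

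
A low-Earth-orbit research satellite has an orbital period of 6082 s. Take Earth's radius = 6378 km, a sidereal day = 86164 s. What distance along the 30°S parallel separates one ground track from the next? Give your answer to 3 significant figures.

Node shift per orbit = (6082.0/86164) × 360° = 25.41°.
Equatorial spacing = 25.41 × 111.3 km/° = 2829 km.
At 30° latitude, spacing = 2829 × cos(30°) = 2450 km.

2450 km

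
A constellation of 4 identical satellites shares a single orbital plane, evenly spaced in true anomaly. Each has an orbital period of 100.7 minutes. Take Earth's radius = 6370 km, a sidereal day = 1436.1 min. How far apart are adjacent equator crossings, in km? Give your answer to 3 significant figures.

702 km

T = 100.7 min = 6042.0 s.
Single-satellite node shift = (6042.0/86166) × 360° = 25.24°.
With 4 satellites evenly phased, successive equator crossings are 25.24/4 = 6.311° apart.
That is 6.311 × 111.2 = 702 km at the equator.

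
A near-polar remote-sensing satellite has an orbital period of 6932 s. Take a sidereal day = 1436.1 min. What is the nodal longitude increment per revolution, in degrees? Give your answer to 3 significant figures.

29.0°

During one orbit Earth rotates (6932.0 / 86166) × 360° = 28.96°.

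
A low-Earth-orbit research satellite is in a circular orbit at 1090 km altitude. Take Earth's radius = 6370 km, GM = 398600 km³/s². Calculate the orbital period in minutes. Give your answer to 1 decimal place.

106.9 min

Semi-major axis a = 6370 + 1090 = 7460 km. Period T = 2π√(a³/μ) = 2π√(7460³/398600) = 6412.4 s = 106.87 min.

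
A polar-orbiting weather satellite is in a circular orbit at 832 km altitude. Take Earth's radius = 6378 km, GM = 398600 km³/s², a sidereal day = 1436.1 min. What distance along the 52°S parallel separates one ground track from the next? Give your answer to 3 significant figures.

Semi-major axis a = 6378 + 832 = 7210 km. Period T = 2π√(a³/μ) = 2π√(7210³/398600) = 6092.8 s = 101.55 min.
Node shift per orbit = (6092.8/86166) × 360° = 25.46°.
Equatorial spacing = 25.46 × 111.3 km/° = 2834 km.
At 52° latitude, spacing = 2834 × cos(52°) = 1745 km.

1740 km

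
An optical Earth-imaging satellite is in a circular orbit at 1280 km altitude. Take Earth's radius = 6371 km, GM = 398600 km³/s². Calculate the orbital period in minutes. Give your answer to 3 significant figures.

111 min

Semi-major axis a = 6371 + 1280 = 7651 km. Period T = 2π√(a³/μ) = 2π√(7651³/398600) = 6660.2 s = 111.00 min.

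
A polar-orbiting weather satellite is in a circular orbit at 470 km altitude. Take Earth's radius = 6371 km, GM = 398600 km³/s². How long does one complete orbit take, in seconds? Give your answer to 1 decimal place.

5631.1 seconds

Semi-major axis a = 6371 + 470 = 6841 km. Period T = 2π√(a³/μ) = 2π√(6841³/398600) = 5631.1 s = 93.85 min.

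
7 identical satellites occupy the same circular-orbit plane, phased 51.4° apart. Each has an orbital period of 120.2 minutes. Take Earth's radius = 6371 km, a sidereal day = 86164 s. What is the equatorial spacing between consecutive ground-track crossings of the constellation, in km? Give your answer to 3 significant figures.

479 km

T = 120.2 min = 7212.0 s.
Single-satellite node shift = (7212.0/86164) × 360° = 30.13°.
With 7 satellites evenly phased, successive equator crossings are 30.13/7 = 4.305° apart.
That is 4.305 × 111.2 = 479 km at the equator.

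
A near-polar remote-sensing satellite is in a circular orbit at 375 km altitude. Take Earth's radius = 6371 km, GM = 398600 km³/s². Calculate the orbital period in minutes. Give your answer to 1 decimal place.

Semi-major axis a = 6371 + 375 = 6746 km. Period T = 2π√(a³/μ) = 2π√(6746³/398600) = 5514.2 s = 91.90 min.

91.9 min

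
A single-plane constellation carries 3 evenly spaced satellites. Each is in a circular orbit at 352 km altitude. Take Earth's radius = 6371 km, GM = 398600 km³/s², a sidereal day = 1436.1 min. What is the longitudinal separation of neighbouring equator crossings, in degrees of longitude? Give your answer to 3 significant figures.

Semi-major axis a = 6371 + 352 = 6723 km. Period T = 2π√(a³/μ) = 2π√(6723³/398600) = 5486.0 s = 91.43 min.
Single-satellite node shift = (5486.0/86166) × 360° = 22.92°.
With 3 satellites evenly phased, successive equator crossings are 22.92/3 = 7.640° apart.

7.64°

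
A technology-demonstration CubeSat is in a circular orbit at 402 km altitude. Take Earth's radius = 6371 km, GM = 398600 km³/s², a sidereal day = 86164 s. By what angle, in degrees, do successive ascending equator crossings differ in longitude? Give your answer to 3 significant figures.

Semi-major axis a = 6371 + 402 = 6773 km. Period T = 2π√(a³/μ) = 2π√(6773³/398600) = 5547.3 s = 92.46 min.
During one orbit Earth rotates (5547.3 / 86164) × 360° = 23.18°.

23.2°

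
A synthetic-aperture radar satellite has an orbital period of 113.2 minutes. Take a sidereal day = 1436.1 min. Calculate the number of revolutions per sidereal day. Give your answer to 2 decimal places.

12.69

T = 113.2 min = 6792.0 s.
Orbits per sidereal day = 86166 / 6792.0 = 12.686.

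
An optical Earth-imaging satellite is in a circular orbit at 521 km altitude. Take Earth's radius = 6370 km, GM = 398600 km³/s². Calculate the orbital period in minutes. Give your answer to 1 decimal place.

Semi-major axis a = 6370 + 521 = 6891 km. Period T = 2π√(a³/μ) = 2π√(6891³/398600) = 5692.9 s = 94.88 min.

94.9 min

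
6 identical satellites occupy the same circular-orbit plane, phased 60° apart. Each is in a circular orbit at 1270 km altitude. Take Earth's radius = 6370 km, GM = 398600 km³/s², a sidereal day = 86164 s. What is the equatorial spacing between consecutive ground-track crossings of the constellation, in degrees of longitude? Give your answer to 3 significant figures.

4.63°

Semi-major axis a = 6370 + 1270 = 7640 km. Period T = 2π√(a³/μ) = 2π√(7640³/398600) = 6645.9 s = 110.76 min.
Single-satellite node shift = (6645.9/86164) × 360° = 27.77°.
With 6 satellites evenly phased, successive equator crossings are 27.77/6 = 4.628° apart.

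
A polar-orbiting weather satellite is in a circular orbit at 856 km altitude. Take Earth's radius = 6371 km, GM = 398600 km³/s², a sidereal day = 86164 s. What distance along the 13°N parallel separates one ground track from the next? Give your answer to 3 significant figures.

2770 km

Semi-major axis a = 6371 + 856 = 7227 km. Period T = 2π√(a³/μ) = 2π√(7227³/398600) = 6114.3 s = 101.91 min.
Node shift per orbit = (6114.3/86164) × 360° = 25.55°.
Equatorial spacing = 25.55 × 111.2 km/° = 2841 km.
At 13° latitude, spacing = 2841 × cos(13°) = 2768 km.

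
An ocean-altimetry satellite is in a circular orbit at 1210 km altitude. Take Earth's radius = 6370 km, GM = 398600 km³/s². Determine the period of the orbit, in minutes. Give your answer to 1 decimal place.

Semi-major axis a = 6370 + 1210 = 7580 km. Period T = 2π√(a³/μ) = 2π√(7580³/398600) = 6567.7 s = 109.46 min.

109.5 min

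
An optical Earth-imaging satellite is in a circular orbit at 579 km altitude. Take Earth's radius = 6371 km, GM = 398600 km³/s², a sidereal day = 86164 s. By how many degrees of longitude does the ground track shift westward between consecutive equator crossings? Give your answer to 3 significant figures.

24.1°

Semi-major axis a = 6371 + 579 = 6950 km. Period T = 2π√(a³/μ) = 2π√(6950³/398600) = 5766.2 s = 96.10 min.
During one orbit Earth rotates (5766.2 / 86164) × 360° = 24.09°.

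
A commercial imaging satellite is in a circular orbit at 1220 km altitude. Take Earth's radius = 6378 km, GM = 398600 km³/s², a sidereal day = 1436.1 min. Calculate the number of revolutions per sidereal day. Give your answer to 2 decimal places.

Semi-major axis a = 6378 + 1220 = 7598 km. Period T = 2π√(a³/μ) = 2π√(7598³/398600) = 6591.1 s = 109.85 min.
Orbits per sidereal day = 86166 / 6591.1 = 13.073.

13.07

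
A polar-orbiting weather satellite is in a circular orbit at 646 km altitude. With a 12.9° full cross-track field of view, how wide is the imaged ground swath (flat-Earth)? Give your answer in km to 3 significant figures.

146 km

Half-angle = 12.9°/2 = 6.45°.
Swath width ≈ 2h·tan(θ/2) = 2 × 646 × tan(6.45°) = 146.1 km.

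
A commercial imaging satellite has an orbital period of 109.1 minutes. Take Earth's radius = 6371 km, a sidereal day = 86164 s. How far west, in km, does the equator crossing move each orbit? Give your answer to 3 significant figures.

3040 km

T = 109.1 min = 6546.0 s.
During one orbit Earth rotates (6546.0 / 86164) × 360° = 27.35°.
At the equator that is 27.35° × (2π·6371/360) km/° = 27.35 × 111.2 = 3041 km.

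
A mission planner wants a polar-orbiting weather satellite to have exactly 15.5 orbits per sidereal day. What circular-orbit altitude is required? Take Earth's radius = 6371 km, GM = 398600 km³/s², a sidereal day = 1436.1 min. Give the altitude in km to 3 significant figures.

Required period T = 86166 / 15.5 = 5559.1 s.
From T = 2π√(a³/μ): a = (μ T²/4π²)^(1/3) = (398600 × 5559.1² / 4π²)^(1/3) = 6783 km.
Altitude h = a − R = 6783 − 6371 = 412 km.

412 km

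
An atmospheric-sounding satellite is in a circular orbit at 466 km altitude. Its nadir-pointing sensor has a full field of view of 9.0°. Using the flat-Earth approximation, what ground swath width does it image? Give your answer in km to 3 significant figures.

73.3 km

Half-angle = 9.0°/2 = 4.5°.
Swath width ≈ 2h·tan(θ/2) = 2 × 466 × tan(4.5°) = 73.3 km.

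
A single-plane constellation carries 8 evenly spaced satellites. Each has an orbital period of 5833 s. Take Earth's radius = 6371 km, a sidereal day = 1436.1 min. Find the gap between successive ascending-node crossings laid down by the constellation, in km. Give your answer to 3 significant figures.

Single-satellite node shift = (5833.0/86166) × 360° = 24.37°.
With 8 satellites evenly phased, successive equator crossings are 24.37/8 = 3.046° apart.
That is 3.046 × 111.2 = 339 km at the equator.

339 km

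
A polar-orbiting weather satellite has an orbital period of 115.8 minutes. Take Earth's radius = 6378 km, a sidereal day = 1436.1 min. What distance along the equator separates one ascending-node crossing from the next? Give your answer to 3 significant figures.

T = 115.8 min = 6948.0 s.
During one orbit Earth rotates (6948.0 / 86166) × 360° = 29.03°.
At the equator that is 29.03° × (2π·6378/360) km/° = 29.03 × 111.3 = 3231 km.

3230 km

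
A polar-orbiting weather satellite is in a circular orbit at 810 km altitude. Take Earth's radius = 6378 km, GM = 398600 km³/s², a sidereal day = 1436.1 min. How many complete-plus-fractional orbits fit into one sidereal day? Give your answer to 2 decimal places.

14.21

Semi-major axis a = 6378 + 810 = 7188 km. Period T = 2π√(a³/μ) = 2π√(7188³/398600) = 6064.9 s = 101.08 min.
Orbits per sidereal day = 86166 / 6064.9 = 14.207.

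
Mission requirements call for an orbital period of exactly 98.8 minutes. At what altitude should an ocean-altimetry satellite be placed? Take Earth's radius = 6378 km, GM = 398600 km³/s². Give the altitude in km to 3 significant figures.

T = 98.8 min = 5928.0 s.
From T = 2π√(a³/μ): a = (μ T²/4π²)^(1/3) = (398600 × 5928.0² / 4π²)^(1/3) = 7079 km.
Altitude h = a − R = 7079 − 6378 = 701 km.

701 km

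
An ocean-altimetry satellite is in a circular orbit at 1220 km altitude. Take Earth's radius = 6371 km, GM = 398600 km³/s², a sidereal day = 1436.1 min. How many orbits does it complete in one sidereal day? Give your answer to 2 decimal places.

Semi-major axis a = 6371 + 1220 = 7591 km. Period T = 2π√(a³/μ) = 2π√(7591³/398600) = 6582.0 s = 109.70 min.
Orbits per sidereal day = 86166 / 6582.0 = 13.091.

13.09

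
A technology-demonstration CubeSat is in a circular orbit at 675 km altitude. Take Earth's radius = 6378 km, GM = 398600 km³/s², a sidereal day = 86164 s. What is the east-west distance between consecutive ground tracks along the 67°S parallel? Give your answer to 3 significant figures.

1070 km

Semi-major axis a = 6378 + 675 = 7053 km. Period T = 2π√(a³/μ) = 2π√(7053³/398600) = 5894.8 s = 98.25 min.
Node shift per orbit = (5894.8/86164) × 360° = 24.63°.
Equatorial spacing = 24.63 × 111.3 km/° = 2742 km.
At 67° latitude, spacing = 2742 × cos(67°) = 1071 km.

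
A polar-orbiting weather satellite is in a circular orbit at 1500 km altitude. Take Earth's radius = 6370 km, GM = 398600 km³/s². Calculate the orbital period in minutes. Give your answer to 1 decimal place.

Semi-major axis a = 6370 + 1500 = 7870 km. Period T = 2π√(a³/μ) = 2π√(7870³/398600) = 6948.2 s = 115.80 min.

115.8 min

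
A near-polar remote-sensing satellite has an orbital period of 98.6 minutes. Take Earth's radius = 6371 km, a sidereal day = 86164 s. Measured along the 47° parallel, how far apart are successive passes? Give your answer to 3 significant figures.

T = 98.6 min = 5916.0 s.
Node shift per orbit = (5916.0/86164) × 360° = 24.72°.
Equatorial spacing = 24.72 × 111.2 km/° = 2748 km.
At 47° latitude, spacing = 2748 × cos(47°) = 1874 km.

1870 km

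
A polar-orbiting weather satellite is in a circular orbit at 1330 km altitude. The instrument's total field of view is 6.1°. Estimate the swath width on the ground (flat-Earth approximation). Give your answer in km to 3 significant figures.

Half-angle = 6.1°/2 = 3.05°.
Swath width ≈ 2h·tan(θ/2) = 2 × 1330 × tan(3.05°) = 141.7 km.

142 km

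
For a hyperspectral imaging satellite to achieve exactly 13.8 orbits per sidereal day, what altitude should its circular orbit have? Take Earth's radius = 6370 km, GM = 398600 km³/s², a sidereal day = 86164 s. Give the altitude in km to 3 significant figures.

959 km

Required period T = 86164 / 13.8 = 6243.8 s.
From T = 2π√(a³/μ): a = (μ T²/4π²)^(1/3) = (398600 × 6243.8² / 4π²)^(1/3) = 7329 km.
Altitude h = a − R = 7329 − 6370 = 959 km.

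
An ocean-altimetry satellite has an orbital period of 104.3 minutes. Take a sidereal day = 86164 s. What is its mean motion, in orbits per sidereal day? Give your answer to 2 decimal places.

T = 104.3 min = 6258.0 s.
Orbits per sidereal day = 86164 / 6258.0 = 13.769.

13.77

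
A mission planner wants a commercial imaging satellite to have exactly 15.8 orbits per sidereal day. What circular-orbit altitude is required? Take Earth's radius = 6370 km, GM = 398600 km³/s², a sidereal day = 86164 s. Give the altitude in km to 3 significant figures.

Required period T = 86164 / 15.8 = 5453.4 s.
From T = 2π√(a³/μ): a = (μ T²/4π²)^(1/3) = (398600 × 5453.4² / 4π²)^(1/3) = 6696 km.
Altitude h = a − R = 6696 − 6370 = 326 km.

326 km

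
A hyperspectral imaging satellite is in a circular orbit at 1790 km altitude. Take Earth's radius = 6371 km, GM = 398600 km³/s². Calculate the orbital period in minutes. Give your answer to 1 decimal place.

122.3 min

Semi-major axis a = 6371 + 1790 = 8161 km. Period T = 2π√(a³/μ) = 2π√(8161³/398600) = 7337.1 s = 122.29 min.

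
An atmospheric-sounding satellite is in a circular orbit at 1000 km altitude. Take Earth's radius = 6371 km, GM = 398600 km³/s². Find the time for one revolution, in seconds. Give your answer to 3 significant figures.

6300 seconds

Semi-major axis a = 6371 + 1000 = 7371 km. Period T = 2π√(a³/μ) = 2π√(7371³/398600) = 6298.0 s = 104.97 min.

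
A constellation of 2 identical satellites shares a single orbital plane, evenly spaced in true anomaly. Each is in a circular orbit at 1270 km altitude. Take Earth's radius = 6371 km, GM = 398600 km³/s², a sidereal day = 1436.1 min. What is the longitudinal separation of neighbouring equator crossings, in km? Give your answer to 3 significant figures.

1540 km

Semi-major axis a = 6371 + 1270 = 7641 km. Period T = 2π√(a³/μ) = 2π√(7641³/398600) = 6647.2 s = 110.79 min.
Single-satellite node shift = (6647.2/86166) × 360° = 27.77°.
With 2 satellites evenly phased, successive equator crossings are 27.77/2 = 13.886° apart.
That is 13.886 × 111.2 = 1544 km at the equator.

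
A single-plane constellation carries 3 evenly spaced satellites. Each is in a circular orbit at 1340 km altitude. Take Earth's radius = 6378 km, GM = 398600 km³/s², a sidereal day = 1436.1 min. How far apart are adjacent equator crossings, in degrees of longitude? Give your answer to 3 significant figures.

Semi-major axis a = 6378 + 1340 = 7718 km. Period T = 2π√(a³/μ) = 2π√(7718³/398600) = 6747.9 s = 112.46 min.
Single-satellite node shift = (6747.9/86166) × 360° = 28.19°.
With 3 satellites evenly phased, successive equator crossings are 28.19/3 = 9.398° apart.

9.40°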